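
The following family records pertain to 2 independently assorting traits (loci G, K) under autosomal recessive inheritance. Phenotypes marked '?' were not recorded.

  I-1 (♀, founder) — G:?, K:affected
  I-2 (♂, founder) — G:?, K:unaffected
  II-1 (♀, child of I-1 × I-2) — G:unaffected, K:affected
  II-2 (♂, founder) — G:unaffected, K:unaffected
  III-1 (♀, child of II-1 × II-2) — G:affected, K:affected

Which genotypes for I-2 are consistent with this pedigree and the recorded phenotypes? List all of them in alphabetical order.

G/I-1 ? ·: GG|Gg|gg
G/I-2 ? ·: GG|Gg|gg
G/II-1 un I-1×I-2: Gg
G/II-2 un ·: Gg
G/III-1 aff II-1×II-2: gg
⇒ G over [I-1,I-2,II-1,II-2,III-1]: 7 consistent
K/I-1 aff ·: kk
K/I-2 un ·: Kk
K/II-1 aff I-1×I-2: kk
K/II-2 un ·: Kk
K/III-1 aff II-1×II-2: kk
⇒ K over [I-1,I-2,II-1,II-2,III-1]: 1 consistent

I-2 ∈ {GG Kk, Gg Kk, gg Kk}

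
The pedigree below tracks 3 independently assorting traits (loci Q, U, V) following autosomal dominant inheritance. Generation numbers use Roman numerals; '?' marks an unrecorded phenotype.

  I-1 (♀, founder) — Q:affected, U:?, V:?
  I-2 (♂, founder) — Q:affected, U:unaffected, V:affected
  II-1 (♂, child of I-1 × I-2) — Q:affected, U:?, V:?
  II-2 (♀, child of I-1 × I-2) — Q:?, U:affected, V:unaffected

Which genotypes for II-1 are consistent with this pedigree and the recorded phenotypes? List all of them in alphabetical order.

II-1 ∈ {QQ Uu VV, QQ Uu Vv, QQ Uu vv, QQ uu VV, QQ uu Vv, QQ uu vv, Qq Uu VV, Qq Uu Vv, Qq Uu vv, Qq uu VV, Qq uu Vv, Qq uu vv}

Q/I-1 aff ·: Qq|QQ
Q/I-2 aff ·: Qq|QQ
Q/II-1 aff I-1×I-2: Qq|QQ
Q/II-2 ? I-1×I-2: qq|Qq|QQ
⇒ Q over [I-1,I-2,II-1,II-2]: 15 consistent
U/I-1 ? ·: Uu|UU
U/I-2 un ·: uu
U/II-1 ? I-1×I-2: uu|Uu
U/II-2 aff I-1×I-2: Uu
⇒ U over [I-1,I-2,II-1,II-2]: 3 consistent
V/I-1 ? ·: vv|Vv
V/I-2 aff ·: Vv
V/II-1 ? I-1×I-2: vv|Vv|VV
V/II-2 un I-1×I-2: vv
⇒ V over [I-1,I-2,II-1,II-2]: 5 consistent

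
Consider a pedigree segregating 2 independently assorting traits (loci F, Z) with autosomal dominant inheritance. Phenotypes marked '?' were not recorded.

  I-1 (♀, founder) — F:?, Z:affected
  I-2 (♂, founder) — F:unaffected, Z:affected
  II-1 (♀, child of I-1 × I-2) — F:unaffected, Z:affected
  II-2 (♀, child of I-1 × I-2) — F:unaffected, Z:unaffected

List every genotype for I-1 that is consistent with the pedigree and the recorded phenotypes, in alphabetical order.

I-1 ∈ {Ff Zz, ff Zz}

F/I-1 ? ·: ff|Ff
F/I-2 un ·: ff
F/II-1 un I-1×I-2: ff
F/II-2 un I-1×I-2: ff
⇒ F over [I-1,I-2,II-1,II-2]: 2 consistent
Z/I-1 aff ·: Zz
Z/I-2 aff ·: Zz
Z/II-1 aff I-1×I-2: Zz|ZZ
Z/II-2 un I-1×I-2: zz
⇒ Z over [I-1,I-2,II-1,II-2]: 2 consistent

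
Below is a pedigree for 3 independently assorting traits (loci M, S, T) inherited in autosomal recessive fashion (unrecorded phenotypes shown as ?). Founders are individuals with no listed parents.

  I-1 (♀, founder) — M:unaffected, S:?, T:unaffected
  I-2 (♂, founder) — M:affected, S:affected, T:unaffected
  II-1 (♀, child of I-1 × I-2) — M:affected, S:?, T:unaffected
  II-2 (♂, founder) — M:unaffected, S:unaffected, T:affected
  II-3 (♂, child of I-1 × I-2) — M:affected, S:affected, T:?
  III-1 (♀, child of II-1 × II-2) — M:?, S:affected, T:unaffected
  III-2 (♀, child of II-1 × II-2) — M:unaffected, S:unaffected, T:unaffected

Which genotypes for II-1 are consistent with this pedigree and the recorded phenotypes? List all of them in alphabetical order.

II-1 ∈ {mm Ss TT, mm Ss Tt, mm ss TT, mm ss Tt}

M/I-1 un ·: Mm
M/I-2 aff ·: mm
M/II-1 aff I-1×I-2: mm
M/II-2 un ·: MM|Mm
M/II-3 aff I-1×I-2: mm
M/III-1 ? II-1×II-2: Mm|mm
M/III-2 un II-1×II-2: Mm
⇒ M over [I-1,I-2,II-1,II-2,II-3,III-1,III-2]: 3 consistent
S/I-1 ? ·: Ss|ss
S/I-2 aff ·: ss
S/II-1 ? I-1×I-2: Ss|ss
S/II-2 un ·: Ss
S/II-3 aff I-1×I-2: ss
S/III-1 aff II-1×II-2: ss
S/III-2 un II-1×II-2: SS|Ss
⇒ S over [I-1,I-2,II-1,II-2,II-3,III-1,III-2]: 4 consistent
T/I-1 un ·: TT|Tt
T/I-2 un ·: TT|Tt
T/II-1 un I-1×I-2: TT|Tt
T/II-2 aff ·: tt
T/II-3 ? I-1×I-2: TT|Tt|tt
T/III-1 un II-1×II-2: Tt
T/III-2 un II-1×II-2: Tt
⇒ T over [I-1,I-2,II-1,II-2,II-3,III-1,III-2]: 15 consistent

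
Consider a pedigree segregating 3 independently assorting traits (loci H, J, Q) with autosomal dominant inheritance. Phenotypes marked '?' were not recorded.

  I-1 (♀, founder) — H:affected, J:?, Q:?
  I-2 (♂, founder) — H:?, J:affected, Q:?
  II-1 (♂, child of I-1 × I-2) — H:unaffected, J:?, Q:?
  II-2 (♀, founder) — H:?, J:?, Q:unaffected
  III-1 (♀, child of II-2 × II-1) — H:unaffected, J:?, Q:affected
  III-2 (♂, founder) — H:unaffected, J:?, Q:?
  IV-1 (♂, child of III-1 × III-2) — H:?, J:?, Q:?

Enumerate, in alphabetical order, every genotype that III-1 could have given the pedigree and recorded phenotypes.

III-1 ∈ {hh JJ Qq, hh Jj Qq, hh jj Qq}

H/I-1 aff ·: Hh
H/I-2 ? ·: hh|Hh
H/II-1 un I-1×I-2: hh
H/II-2 ? ·: hh|Hh
H/III-1 un II-2×II-1: hh
H/III-2 un ·: hh
H/IV-1 ? III-1×III-2: hh
⇒ H over [I-1,I-2,II-1,II-2,III-1,III-2,IV-1]: 4 consistent
J/I-1 ? ·: jj|Jj|JJ
J/I-2 aff ·: Jj|JJ
J/II-1 ? I-1×I-2: jj|Jj|JJ
J/II-2 ? ·: jj|Jj|JJ
J/III-1 ? II-2×II-1: jj|Jj|JJ
J/III-2 ? ·: jj|Jj|JJ
J/IV-1 ? III-1×III-2: jj|Jj|JJ
⇒ J over [I-1,I-2,II-1,II-2,III-1,III-2,IV-1]: 317 consistent
Q/I-1 ? ·: qq|Qq|QQ
Q/I-2 ? ·: qq|Qq|QQ
Q/II-1 ? I-1×I-2: Qq|QQ
Q/II-2 un ·: qq
Q/III-1 aff II-2×II-1: Qq
Q/III-2 ? ·: qq|Qq|QQ
Q/IV-1 ? III-1×III-2: qq|Qq|QQ
⇒ Q over [I-1,I-2,II-1,II-2,III-1,III-2,IV-1]: 77 consistent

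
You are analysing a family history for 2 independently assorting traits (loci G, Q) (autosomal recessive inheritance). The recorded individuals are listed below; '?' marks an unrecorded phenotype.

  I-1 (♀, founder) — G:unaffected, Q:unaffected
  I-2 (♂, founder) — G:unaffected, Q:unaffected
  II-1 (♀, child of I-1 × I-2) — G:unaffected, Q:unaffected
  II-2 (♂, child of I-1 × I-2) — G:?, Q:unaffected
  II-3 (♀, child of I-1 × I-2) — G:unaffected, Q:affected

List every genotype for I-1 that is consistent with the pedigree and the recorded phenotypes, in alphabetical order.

G/I-1 un ·: GG|Gg
G/I-2 un ·: GG|Gg
G/II-1 un I-1×I-2: GG|Gg
G/II-2 ? I-1×I-2: GG|Gg|gg
G/II-3 un I-1×I-2: GG|Gg
⇒ G over [I-1,I-2,II-1,II-2,II-3]: 29 consistent
Q/I-1 un ·: Qq
Q/I-2 un ·: Qq
Q/II-1 un I-1×I-2: QQ|Qq
Q/II-2 un I-1×I-2: QQ|Qq
Q/II-3 aff I-1×I-2: qq
⇒ Q over [I-1,I-2,II-1,II-2,II-3]: 4 consistent

I-1 ∈ {GG Qq, Gg Qq}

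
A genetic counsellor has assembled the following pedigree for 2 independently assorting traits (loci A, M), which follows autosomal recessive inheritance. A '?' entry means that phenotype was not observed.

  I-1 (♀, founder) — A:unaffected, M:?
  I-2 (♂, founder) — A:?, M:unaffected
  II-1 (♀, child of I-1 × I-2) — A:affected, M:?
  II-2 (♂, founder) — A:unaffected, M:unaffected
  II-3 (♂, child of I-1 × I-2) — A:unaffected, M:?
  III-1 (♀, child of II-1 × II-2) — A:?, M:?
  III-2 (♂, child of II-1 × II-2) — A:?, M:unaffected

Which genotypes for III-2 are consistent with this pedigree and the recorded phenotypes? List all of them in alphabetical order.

A/I-1 un ·: Aa
A/I-2 ? ·: Aa|aa
A/II-1 aff I-1×I-2: aa
A/II-2 un ·: AA|Aa
A/II-3 un I-1×I-2: AA|Aa
A/III-1 ? II-1×II-2: Aa|aa
A/III-2 ? II-1×II-2: Aa|aa
⇒ A over [I-1,I-2,II-1,II-2,II-3,III-1,III-2]: 15 consistent
M/I-1 ? ·: MM|Mm|mm
M/I-2 un ·: MM|Mm
M/II-1 ? I-1×I-2: MM|Mm|mm
M/II-2 un ·: MM|Mm
M/II-3 ? I-1×I-2: MM|Mm|mm
M/III-1 ? II-1×II-2: MM|Mm|mm
M/III-2 un II-1×II-2: MM|Mm
⇒ M over [I-1,I-2,II-1,II-2,II-3,III-1,III-2]: 155 consistent

III-2 ∈ {Aa MM, Aa Mm, aa MM, aa Mm}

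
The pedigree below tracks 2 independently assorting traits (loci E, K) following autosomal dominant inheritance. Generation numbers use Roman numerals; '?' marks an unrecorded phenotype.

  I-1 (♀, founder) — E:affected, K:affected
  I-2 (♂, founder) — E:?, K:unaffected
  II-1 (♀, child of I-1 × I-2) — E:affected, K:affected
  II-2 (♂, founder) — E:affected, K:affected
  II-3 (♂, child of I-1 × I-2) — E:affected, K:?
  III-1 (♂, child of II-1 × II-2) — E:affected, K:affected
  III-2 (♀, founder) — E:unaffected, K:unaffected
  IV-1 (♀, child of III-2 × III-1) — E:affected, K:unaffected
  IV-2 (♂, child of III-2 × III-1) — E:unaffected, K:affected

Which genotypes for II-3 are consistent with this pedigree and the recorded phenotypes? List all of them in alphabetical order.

E/I-1 aff ·: Ee|EE
E/I-2 ? ·: ee|Ee|EE
E/II-1 aff I-1×I-2: Ee|EE
E/II-2 aff ·: Ee|EE
E/II-3 aff I-1×I-2: Ee|EE
E/III-1 aff II-1×II-2: Ee
E/III-2 un ·: ee
E/IV-1 aff III-2×III-1: Ee
E/IV-2 un III-2×III-1: ee
⇒ E over [I-1,I-2,II-1,II-2,II-3,III-1,III-2,IV-1,IV-2]: 23 consistent
K/I-1 aff ·: Kk|KK
K/I-2 un ·: kk
K/II-1 aff I-1×I-2: Kk
K/II-2 aff ·: Kk|KK
K/II-3 ? I-1×I-2: kk|Kk
K/III-1 aff II-1×II-2: Kk
K/III-2 un ·: kk
K/IV-1 un III-2×III-1: kk
K/IV-2 aff III-2×III-1: Kk
⇒ K over [I-1,I-2,II-1,II-2,II-3,III-1,III-2,IV-1,IV-2]: 6 consistent

II-3 ∈ {EE Kk, EE kk, Ee Kk, Ee kk}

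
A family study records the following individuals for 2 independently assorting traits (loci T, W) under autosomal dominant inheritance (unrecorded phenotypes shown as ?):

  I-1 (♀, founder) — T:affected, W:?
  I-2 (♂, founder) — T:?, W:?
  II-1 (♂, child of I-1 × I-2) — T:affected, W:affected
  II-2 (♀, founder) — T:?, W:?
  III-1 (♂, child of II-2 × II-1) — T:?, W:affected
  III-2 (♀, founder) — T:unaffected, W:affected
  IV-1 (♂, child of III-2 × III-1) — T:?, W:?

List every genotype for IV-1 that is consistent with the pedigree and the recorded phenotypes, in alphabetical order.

IV-1 ∈ {Tt WW, Tt Ww, Tt ww, tt WW, tt Ww, tt ww}

T/I-1 aff ·: Tt|TT
T/I-2 ? ·: tt|Tt|TT
T/II-1 aff I-1×I-2: Tt|TT
T/II-2 ? ·: tt|Tt|TT
T/III-1 ? II-2×II-1: tt|Tt|TT
T/III-2 un ·: tt
T/IV-1 ? III-2×III-1: tt|Tt
⇒ T over [I-1,I-2,II-1,II-2,III-1,III-2,IV-1]: 74 consistent
W/I-1 ? ·: ww|Ww|WW
W/I-2 ? ·: ww|Ww|WW
W/II-1 aff I-1×I-2: Ww|WW
W/II-2 ? ·: ww|Ww|WW
W/III-1 aff II-2×II-1: Ww|WW
W/III-2 aff ·: Ww|WW
W/IV-1 ? III-2×III-1: ww|Ww|WW
⇒ W over [I-1,I-2,II-1,II-2,III-1,III-2,IV-1]: 211 consistent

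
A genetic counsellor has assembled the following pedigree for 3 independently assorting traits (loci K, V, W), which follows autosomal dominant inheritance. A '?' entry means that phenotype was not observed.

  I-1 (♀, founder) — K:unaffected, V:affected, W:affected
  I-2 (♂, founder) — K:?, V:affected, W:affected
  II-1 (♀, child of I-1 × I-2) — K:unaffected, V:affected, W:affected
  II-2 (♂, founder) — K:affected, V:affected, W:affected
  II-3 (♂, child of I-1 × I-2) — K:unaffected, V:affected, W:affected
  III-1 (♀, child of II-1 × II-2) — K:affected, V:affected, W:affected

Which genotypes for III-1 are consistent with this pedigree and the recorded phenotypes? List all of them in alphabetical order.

III-1 ∈ {Kk VV WW, Kk VV Ww, Kk Vv WW, Kk Vv Ww}

K/I-1 un ·: kk
K/I-2 ? ·: kk|Kk
K/II-1 un I-1×I-2: kk
K/II-2 aff ·: Kk|KK
K/II-3 un I-1×I-2: kk
K/III-1 aff II-1×II-2: Kk
⇒ K over [I-1,I-2,II-1,II-2,II-3,III-1]: 4 consistent
V/I-1 aff ·: Vv|VV
V/I-2 aff ·: Vv|VV
V/II-1 aff I-1×I-2: Vv|VV
V/II-2 aff ·: Vv|VV
V/II-3 aff I-1×I-2: Vv|VV
V/III-1 aff II-1×II-2: Vv|VV
⇒ V over [I-1,I-2,II-1,II-2,II-3,III-1]: 45 consistent
W/I-1 aff ·: Ww|WW
W/I-2 aff ·: Ww|WW
W/II-1 aff I-1×I-2: Ww|WW
W/II-2 aff ·: Ww|WW
W/II-3 aff I-1×I-2: Ww|WW
W/III-1 aff II-1×II-2: Ww|WW
⇒ W over [I-1,I-2,II-1,II-2,II-3,III-1]: 45 consistent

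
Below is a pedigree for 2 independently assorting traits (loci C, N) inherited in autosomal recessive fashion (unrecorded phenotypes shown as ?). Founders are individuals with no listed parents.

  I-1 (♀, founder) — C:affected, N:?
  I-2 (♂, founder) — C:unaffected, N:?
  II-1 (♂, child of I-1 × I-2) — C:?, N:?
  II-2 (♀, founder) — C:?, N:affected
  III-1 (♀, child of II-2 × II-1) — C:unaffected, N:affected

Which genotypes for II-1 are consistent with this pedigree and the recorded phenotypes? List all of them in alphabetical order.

II-1 ∈ {Cc Nn, Cc nn, cc Nn, cc nn}

C/I-1 aff ·: cc
C/I-2 un ·: CC|Cc
C/II-1 ? I-1×I-2: Cc|cc
C/II-2 ? ·: CC|Cc|cc
C/III-1 un II-2×II-1: CC|Cc
⇒ C over [I-1,I-2,II-1,II-2,III-1]: 12 consistent
N/I-1 ? ·: NN|Nn|nn
N/I-2 ? ·: NN|Nn|nn
N/II-1 ? I-1×I-2: Nn|nn
N/II-2 aff ·: nn
N/III-1 aff II-2×II-1: nn
⇒ N over [I-1,I-2,II-1,II-2,III-1]: 11 consistent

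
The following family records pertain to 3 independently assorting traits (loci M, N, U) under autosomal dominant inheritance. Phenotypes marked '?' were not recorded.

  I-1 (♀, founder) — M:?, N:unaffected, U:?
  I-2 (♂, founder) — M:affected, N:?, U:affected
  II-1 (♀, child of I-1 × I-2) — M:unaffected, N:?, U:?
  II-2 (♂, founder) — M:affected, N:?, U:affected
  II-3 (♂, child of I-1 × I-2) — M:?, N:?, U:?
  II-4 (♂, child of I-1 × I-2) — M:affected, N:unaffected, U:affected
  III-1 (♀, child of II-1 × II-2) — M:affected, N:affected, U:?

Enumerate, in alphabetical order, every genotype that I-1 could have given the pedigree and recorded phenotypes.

I-1 ∈ {Mm nn UU, Mm nn Uu, Mm nn uu, mm nn UU, mm nn Uu, mm nn uu}

M/I-1 ? ·: mm|Mm
M/I-2 aff ·: Mm
M/II-1 un I-1×I-2: mm
M/II-2 aff ·: Mm|MM
M/II-3 ? I-1×I-2: mm|Mm|MM
M/II-4 aff I-1×I-2: Mm|MM
M/III-1 aff II-1×II-2: Mm
⇒ M over [I-1,I-2,II-1,II-2,II-3,II-4,III-1]: 16 consistent
N/I-1 un ·: nn
N/I-2 ? ·: nn|Nn
N/II-1 ? I-1×I-2: nn|Nn
N/II-2 ? ·: nn|Nn|NN
N/II-3 ? I-1×I-2: nn|Nn
N/II-4 un I-1×I-2: nn
N/III-1 aff II-1×II-2: Nn|NN
⇒ N over [I-1,I-2,II-1,II-2,II-3,II-4,III-1]: 16 consistent
U/I-1 ? ·: uu|Uu|UU
U/I-2 aff ·: Uu|UU
U/II-1 ? I-1×I-2: uu|Uu|UU
U/II-2 aff ·: Uu|UU
U/II-3 ? I-1×I-2: uu|Uu|UU
U/II-4 aff I-1×I-2: Uu|UU
U/III-1 ? II-1×II-2: uu|Uu|UU
⇒ U over [I-1,I-2,II-1,II-2,II-3,II-4,III-1]: 154 consistent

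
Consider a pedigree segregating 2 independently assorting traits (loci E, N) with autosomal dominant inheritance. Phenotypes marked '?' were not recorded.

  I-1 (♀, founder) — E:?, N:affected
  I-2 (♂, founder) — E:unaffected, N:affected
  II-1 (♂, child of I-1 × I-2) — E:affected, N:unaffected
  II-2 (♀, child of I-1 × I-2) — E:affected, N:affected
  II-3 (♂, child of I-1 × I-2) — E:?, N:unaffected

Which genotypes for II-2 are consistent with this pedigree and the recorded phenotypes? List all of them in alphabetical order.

II-2 ∈ {Ee NN, Ee Nn}

E/I-1 ? ·: Ee|EE
E/I-2 un ·: ee
E/II-1 aff I-1×I-2: Ee
E/II-2 aff I-1×I-2: Ee
E/II-3 ? I-1×I-2: ee|Ee
⇒ E over [I-1,I-2,II-1,II-2,II-3]: 3 consistent
N/I-1 aff ·: Nn
N/I-2 aff ·: Nn
N/II-1 un I-1×I-2: nn
N/II-2 aff I-1×I-2: Nn|NN
N/II-3 un I-1×I-2: nn
⇒ N over [I-1,I-2,II-1,II-2,II-3]: 2 consistent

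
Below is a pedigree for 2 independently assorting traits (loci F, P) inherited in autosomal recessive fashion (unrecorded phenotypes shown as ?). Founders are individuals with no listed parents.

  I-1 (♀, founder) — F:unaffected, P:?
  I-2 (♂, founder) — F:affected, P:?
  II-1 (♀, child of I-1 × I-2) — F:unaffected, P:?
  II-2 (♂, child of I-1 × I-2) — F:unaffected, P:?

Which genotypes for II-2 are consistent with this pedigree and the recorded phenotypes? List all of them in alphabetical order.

II-2 ∈ {Ff PP, Ff Pp, Ff pp}

F/I-1 un ·: FF|Ff
F/I-2 aff ·: ff
F/II-1 un I-1×I-2: Ff
F/II-2 un I-1×I-2: Ff
⇒ F over [I-1,I-2,II-1,II-2]: 2 consistent
P/I-1 ? ·: PP|Pp|pp
P/I-2 ? ·: PP|Pp|pp
P/II-1 ? I-1×I-2: PP|Pp|pp
P/II-2 ? I-1×I-2: PP|Pp|pp
⇒ P over [I-1,I-2,II-1,II-2]: 29 consistent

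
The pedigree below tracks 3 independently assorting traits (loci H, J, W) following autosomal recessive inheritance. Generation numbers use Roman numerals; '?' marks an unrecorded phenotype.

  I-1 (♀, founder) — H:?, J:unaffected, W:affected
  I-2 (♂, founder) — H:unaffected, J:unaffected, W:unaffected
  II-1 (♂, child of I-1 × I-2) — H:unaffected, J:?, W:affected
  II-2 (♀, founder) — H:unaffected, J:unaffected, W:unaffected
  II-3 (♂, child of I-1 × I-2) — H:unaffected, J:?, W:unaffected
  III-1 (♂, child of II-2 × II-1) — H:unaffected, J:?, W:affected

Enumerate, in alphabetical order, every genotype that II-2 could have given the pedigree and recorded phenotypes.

II-2 ∈ {HH JJ Ww, HH Jj Ww, Hh JJ Ww, Hh Jj Ww}

H/I-1 ? ·: HH|Hh|hh
H/I-2 un ·: HH|Hh
H/II-1 un I-1×I-2: HH|Hh
H/II-2 un ·: HH|Hh
H/II-3 un I-1×I-2: HH|Hh
H/III-1 un II-2×II-1: HH|Hh
⇒ H over [I-1,I-2,II-1,II-2,II-3,III-1]: 53 consistent
J/I-1 un ·: JJ|Jj
J/I-2 un ·: JJ|Jj
J/II-1 ? I-1×I-2: JJ|Jj|jj
J/II-2 un ·: JJ|Jj
J/II-3 ? I-1×I-2: JJ|Jj|jj
J/III-1 ? II-2×II-1: JJ|Jj|jj
⇒ J over [I-1,I-2,II-1,II-2,II-3,III-1]: 68 consistent
W/I-1 aff ·: ww
W/I-2 un ·: Ww
W/II-1 aff I-1×I-2: ww
W/II-2 un ·: Ww
W/II-3 un I-1×I-2: Ww
W/III-1 aff II-2×II-1: ww
⇒ W over [I-1,I-2,II-1,II-2,II-3,III-1]: 1 consistent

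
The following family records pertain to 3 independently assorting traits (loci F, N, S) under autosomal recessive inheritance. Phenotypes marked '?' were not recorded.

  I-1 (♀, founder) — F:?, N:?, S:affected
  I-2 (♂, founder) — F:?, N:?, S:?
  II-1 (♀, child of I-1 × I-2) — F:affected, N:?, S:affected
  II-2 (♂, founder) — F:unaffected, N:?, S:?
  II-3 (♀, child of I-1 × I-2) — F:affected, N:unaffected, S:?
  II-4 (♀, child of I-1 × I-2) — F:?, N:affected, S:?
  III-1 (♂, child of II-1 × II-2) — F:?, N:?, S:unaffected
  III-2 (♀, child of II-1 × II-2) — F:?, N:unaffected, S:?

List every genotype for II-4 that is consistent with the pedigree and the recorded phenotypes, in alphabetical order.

II-4 ∈ {FF nn Ss, FF nn ss, Ff nn Ss, Ff nn ss, ff nn Ss, ff nn ss}

F/I-1 ? ·: Ff|ff
F/I-2 ? ·: Ff|ff
F/II-1 aff I-1×I-2: ff
F/II-2 un ·: FF|Ff
F/II-3 aff I-1×I-2: ff
F/II-4 ? I-1×I-2: FF|Ff|ff
F/III-1 ? II-1×II-2: Ff|ff
F/III-2 ? II-1×II-2: Ff|ff
⇒ F over [I-1,I-2,II-1,II-2,II-3,II-4,III-1,III-2]: 40 consistent
N/I-1 ? ·: Nn|nn
N/I-2 ? ·: Nn|nn
N/II-1 ? I-1×I-2: NN|Nn|nn
N/II-2 ? ·: NN|Nn|nn
N/II-3 un I-1×I-2: NN|Nn
N/II-4 aff I-1×I-2: nn
N/III-1 ? II-1×II-2: NN|Nn|nn
N/III-2 un II-1×II-2: NN|Nn
⇒ N over [I-1,I-2,II-1,II-2,II-3,II-4,III-1,III-2]: 72 consistent
S/I-1 aff ·: ss
S/I-2 ? ·: Ss|ss
S/II-1 aff I-1×I-2: ss
S/II-2 ? ·: SS|Ss
S/II-3 ? I-1×I-2: Ss|ss
S/II-4 ? I-1×I-2: Ss|ss
S/III-1 un II-1×II-2: Ss
S/III-2 ? II-1×II-2: Ss|ss
⇒ S over [I-1,I-2,II-1,II-2,II-3,II-4,III-1,III-2]: 15 consistent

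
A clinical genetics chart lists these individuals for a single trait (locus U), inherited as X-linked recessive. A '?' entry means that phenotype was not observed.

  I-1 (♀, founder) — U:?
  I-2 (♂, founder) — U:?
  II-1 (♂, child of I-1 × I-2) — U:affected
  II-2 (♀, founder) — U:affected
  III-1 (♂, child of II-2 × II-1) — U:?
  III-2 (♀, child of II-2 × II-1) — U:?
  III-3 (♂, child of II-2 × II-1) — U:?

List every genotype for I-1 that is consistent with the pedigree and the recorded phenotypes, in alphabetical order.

I-1 ∈ {X^UX^u, X^uX^u}

U/I-1 ? ·: X^UX^u|X^uX^u
U/I-2 ? ·: X^UY|X^uY
U/II-1 aff I-1×I-2: X^uY
U/II-2 aff ·: X^uX^u
U/III-1 ? II-2×II-1: X^uY
U/III-2 ? II-2×II-1: X^uX^u
U/III-3 ? II-2×II-1: X^uY
⇒ U over [I-1,I-2,II-1,II-2,III-1,III-2,III-3]: 4 consistent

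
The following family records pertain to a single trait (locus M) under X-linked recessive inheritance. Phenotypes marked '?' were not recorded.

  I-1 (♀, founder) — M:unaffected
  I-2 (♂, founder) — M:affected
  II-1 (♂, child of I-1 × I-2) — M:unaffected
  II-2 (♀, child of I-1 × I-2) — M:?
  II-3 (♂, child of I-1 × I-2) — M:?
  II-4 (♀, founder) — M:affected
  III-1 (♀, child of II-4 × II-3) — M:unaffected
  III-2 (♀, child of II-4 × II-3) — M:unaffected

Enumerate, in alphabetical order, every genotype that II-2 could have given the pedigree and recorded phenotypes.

II-2 ∈ {X^MX^m, X^mX^m}

M/I-1 un ·: X^MX^M|X^MX^m
M/I-2 aff ·: X^mY
M/II-1 un I-1×I-2: X^MY
M/II-2 ? I-1×I-2: X^MX^m|X^mX^m
M/II-3 ? I-1×I-2: X^MY
M/II-4 aff ·: X^mX^m
M/III-1 un II-4×II-3: X^MX^m
M/III-2 un II-4×II-3: X^MX^m
⇒ M over [I-1,I-2,II-1,II-2,II-3,II-4,III-1,III-2]: 3 consistent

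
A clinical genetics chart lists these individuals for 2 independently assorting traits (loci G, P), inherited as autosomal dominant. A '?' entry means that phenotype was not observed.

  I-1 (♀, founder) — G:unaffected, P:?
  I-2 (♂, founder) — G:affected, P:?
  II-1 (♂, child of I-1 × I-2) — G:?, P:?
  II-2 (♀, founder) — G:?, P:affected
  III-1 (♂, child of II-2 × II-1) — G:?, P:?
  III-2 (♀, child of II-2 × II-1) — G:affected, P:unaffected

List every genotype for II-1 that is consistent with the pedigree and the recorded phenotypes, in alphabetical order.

G/I-1 un ·: gg
G/I-2 aff ·: Gg|GG
G/II-1 ? I-1×I-2: gg|Gg
G/II-2 ? ·: gg|Gg|GG
G/III-1 ? II-2×II-1: gg|Gg|GG
G/III-2 aff II-2×II-1: Gg|GG
⇒ G over [I-1,I-2,II-1,II-2,III-1,III-2]: 27 consistent
P/I-1 ? ·: pp|Pp|PP
P/I-2 ? ·: pp|Pp|PP
P/II-1 ? I-1×I-2: pp|Pp
P/II-2 aff ·: Pp
P/III-1 ? II-2×II-1: pp|Pp|PP
P/III-2 un II-2×II-1: pp
⇒ P over [I-1,I-2,II-1,II-2,III-1,III-2]: 29 consistent

II-1 ∈ {Gg Pp, Gg pp, gg Pp, gg pp}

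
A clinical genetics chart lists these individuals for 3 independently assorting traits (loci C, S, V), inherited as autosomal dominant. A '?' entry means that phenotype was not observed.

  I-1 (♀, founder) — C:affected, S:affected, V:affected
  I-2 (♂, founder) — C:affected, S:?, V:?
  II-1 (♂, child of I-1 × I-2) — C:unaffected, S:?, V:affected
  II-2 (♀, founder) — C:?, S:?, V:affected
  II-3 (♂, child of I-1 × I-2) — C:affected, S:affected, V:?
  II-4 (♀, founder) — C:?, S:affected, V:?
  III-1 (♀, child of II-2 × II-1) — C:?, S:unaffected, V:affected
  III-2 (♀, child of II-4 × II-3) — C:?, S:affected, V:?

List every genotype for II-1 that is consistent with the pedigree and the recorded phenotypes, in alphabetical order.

C/I-1 aff ·: Cc
C/I-2 aff ·: Cc
C/II-1 un I-1×I-2: cc
C/II-2 ? ·: cc|Cc|CC
C/II-3 aff I-1×I-2: Cc|CC
C/II-4 ? ·: cc|Cc|CC
C/III-1 ? II-2×II-1: cc|Cc
C/III-2 ? II-4×II-3: cc|Cc|CC
⇒ C over [I-1,I-2,II-1,II-2,II-3,II-4,III-1,III-2]: 44 consistent
S/I-1 aff ·: Ss|SS
S/I-2 ? ·: ss|Ss|SS
S/II-1 ? I-1×I-2: ss|Ss
S/II-2 ? ·: ss|Ss
S/II-3 aff I-1×I-2: Ss|SS
S/II-4 aff ·: Ss|SS
S/III-1 un II-2×II-1: ss
S/III-2 aff II-4×II-3: Ss|SS
⇒ S over [I-1,I-2,II-1,II-2,II-3,II-4,III-1,III-2]: 80 consistent
V/I-1 aff ·: Vv|VV
V/I-2 ? ·: vv|Vv|VV
V/II-1 aff I-1×I-2: Vv|VV
V/II-2 aff ·: Vv|VV
V/II-3 ? I-1×I-2: vv|Vv|VV
V/II-4 ? ·: vv|Vv|VV
V/III-1 aff II-2×II-1: Vv|VV
V/III-2 ? II-4×II-3: vv|Vv|VV
⇒ V over [I-1,I-2,II-1,II-2,II-3,II-4,III-1,III-2]: 343 consistent

II-1 ∈ {cc Ss VV, cc Ss Vv, cc ss VV, cc ss Vv}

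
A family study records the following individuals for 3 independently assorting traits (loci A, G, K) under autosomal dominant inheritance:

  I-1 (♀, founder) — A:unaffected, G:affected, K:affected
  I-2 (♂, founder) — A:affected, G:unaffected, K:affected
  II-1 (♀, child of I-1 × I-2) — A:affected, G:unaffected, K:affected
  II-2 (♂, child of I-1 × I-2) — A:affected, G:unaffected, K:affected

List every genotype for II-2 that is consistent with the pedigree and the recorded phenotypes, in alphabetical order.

A/I-1 un ·: aa
A/I-2 aff ·: Aa|AA
A/II-1 aff I-1×I-2: Aa
A/II-2 aff I-1×I-2: Aa
⇒ A over [I-1,I-2,II-1,II-2]: 2 consistent
G/I-1 aff ·: Gg
G/I-2 un ·: gg
G/II-1 un I-1×I-2: gg
G/II-2 un I-1×I-2: gg
⇒ G over [I-1,I-2,II-1,II-2]: 1 consistent
K/I-1 aff ·: Kk|KK
K/I-2 aff ·: Kk|KK
K/II-1 aff I-1×I-2: Kk|KK
K/II-2 aff I-1×I-2: Kk|KK
⇒ K over [I-1,I-2,II-1,II-2]: 13 consistent

II-2 ∈ {Aa gg KK, Aa gg Kk}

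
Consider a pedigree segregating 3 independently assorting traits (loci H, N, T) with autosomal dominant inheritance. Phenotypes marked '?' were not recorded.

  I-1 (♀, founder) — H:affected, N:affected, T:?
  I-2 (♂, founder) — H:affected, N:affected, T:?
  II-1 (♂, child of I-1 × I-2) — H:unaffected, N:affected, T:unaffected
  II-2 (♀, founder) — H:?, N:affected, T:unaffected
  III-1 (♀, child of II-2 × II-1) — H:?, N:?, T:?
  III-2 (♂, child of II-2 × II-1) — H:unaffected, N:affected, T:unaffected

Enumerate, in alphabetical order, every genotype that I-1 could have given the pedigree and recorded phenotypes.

H/I-1 aff ·: Hh
H/I-2 aff ·: Hh
H/II-1 un I-1×I-2: hh
H/II-2 ? ·: hh|Hh
H/III-1 ? II-2×II-1: hh|Hh
H/III-2 un II-2×II-1: hh
⇒ H over [I-1,I-2,II-1,II-2,III-1,III-2]: 3 consistent
N/I-1 aff ·: Nn|NN
N/I-2 aff ·: Nn|NN
N/II-1 aff I-1×I-2: Nn|NN
N/II-2 aff ·: Nn|NN
N/III-1 ? II-2×II-1: nn|Nn|NN
N/III-2 aff II-2×II-1: Nn|NN
⇒ N over [I-1,I-2,II-1,II-2,III-1,III-2]: 50 consistent
T/I-1 ? ·: tt|Tt
T/I-2 ? ·: tt|Tt
T/II-1 un I-1×I-2: tt
T/II-2 un ·: tt
T/III-1 ? II-2×II-1: tt
T/III-2 un II-2×II-1: tt
⇒ T over [I-1,I-2,II-1,II-2,III-1,III-2]: 4 consistent

I-1 ∈ {Hh NN Tt, Hh NN tt, Hh Nn Tt, Hh Nn tt}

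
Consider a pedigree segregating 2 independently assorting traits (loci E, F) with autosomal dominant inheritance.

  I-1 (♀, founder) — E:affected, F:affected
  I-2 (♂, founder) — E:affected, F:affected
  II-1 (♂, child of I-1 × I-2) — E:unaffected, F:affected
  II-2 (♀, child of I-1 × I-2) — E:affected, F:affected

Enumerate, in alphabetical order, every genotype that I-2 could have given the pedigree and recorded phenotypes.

I-2 ∈ {Ee FF, Ee Ff}

E/I-1 aff ·: Ee
E/I-2 aff ·: Ee
E/II-1 un I-1×I-2: ee
E/II-2 aff I-1×I-2: Ee|EE
⇒ E over [I-1,I-2,II-1,II-2]: 2 consistent
F/I-1 aff ·: Ff|FF
F/I-2 aff ·: Ff|FF
F/II-1 aff I-1×I-2: Ff|FF
F/II-2 aff I-1×I-2: Ff|FF
⇒ F over [I-1,I-2,II-1,II-2]: 13 consistent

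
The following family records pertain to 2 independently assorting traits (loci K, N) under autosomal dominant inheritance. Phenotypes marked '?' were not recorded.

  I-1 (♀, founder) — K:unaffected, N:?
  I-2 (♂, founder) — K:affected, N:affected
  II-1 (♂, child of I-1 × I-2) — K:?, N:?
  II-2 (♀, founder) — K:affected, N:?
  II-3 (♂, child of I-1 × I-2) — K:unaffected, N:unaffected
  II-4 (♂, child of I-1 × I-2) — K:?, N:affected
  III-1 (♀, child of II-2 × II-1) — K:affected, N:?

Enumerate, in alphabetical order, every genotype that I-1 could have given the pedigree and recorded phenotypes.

I-1 ∈ {kk Nn, kk nn}

K/I-1 un ·: kk
K/I-2 aff ·: Kk
K/II-1 ? I-1×I-2: kk|Kk
K/II-2 aff ·: Kk|KK
K/II-3 un I-1×I-2: kk
K/II-4 ? I-1×I-2: kk|Kk
K/III-1 aff II-2×II-1: Kk|KK
⇒ K over [I-1,I-2,II-1,II-2,II-3,II-4,III-1]: 12 consistent
N/I-1 ? ·: nn|Nn
N/I-2 aff ·: Nn
N/II-1 ? I-1×I-2: nn|Nn|NN
N/II-2 ? ·: nn|Nn|NN
N/II-3 un I-1×I-2: nn
N/II-4 aff I-1×I-2: Nn|NN
N/III-1 ? II-2×II-1: nn|Nn|NN
⇒ N over [I-1,I-2,II-1,II-2,II-3,II-4,III-1]: 41 consistent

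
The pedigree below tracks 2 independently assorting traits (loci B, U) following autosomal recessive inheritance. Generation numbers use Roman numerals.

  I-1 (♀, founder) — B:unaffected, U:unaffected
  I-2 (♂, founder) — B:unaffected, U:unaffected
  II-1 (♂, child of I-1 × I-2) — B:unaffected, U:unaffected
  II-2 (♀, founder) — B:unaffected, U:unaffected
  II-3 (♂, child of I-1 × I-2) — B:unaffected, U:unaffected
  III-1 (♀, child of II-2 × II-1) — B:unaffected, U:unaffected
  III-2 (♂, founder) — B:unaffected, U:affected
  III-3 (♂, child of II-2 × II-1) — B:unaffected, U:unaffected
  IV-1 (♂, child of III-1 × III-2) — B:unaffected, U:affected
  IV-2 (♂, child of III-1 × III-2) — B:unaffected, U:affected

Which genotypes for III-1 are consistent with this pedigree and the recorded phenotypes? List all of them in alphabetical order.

III-1 ∈ {BB Uu, Bb Uu}

B/I-1 un ·: BB|Bb
B/I-2 un ·: BB|Bb
B/II-1 un I-1×I-2: BB|Bb
B/II-2 un ·: BB|Bb
B/II-3 un I-1×I-2: BB|Bb
B/III-1 un II-2×II-1: BB|Bb
B/III-2 un ·: BB|Bb
B/III-3 un II-2×II-1: BB|Bb
B/IV-1 un III-1×III-2: BB|Bb
B/IV-2 un III-1×III-2: BB|Bb
⇒ B over [I-1,I-2,II-1,II-2,II-3,III-1,III-2,III-3,IV-1,IV-2]: 529 consistent
U/I-1 un ·: UU|Uu
U/I-2 un ·: UU|Uu
U/II-1 un I-1×I-2: UU|Uu
U/II-2 un ·: UU|Uu
U/II-3 un I-1×I-2: UU|Uu
U/III-1 un II-2×II-1: Uu
U/III-2 aff ·: uu
U/III-3 un II-2×II-1: UU|Uu
U/IV-1 aff III-1×III-2: uu
U/IV-2 aff III-1×III-2: uu
⇒ U over [I-1,I-2,II-1,II-2,II-3,III-1,III-2,III-3,IV-1,IV-2]: 38 consistent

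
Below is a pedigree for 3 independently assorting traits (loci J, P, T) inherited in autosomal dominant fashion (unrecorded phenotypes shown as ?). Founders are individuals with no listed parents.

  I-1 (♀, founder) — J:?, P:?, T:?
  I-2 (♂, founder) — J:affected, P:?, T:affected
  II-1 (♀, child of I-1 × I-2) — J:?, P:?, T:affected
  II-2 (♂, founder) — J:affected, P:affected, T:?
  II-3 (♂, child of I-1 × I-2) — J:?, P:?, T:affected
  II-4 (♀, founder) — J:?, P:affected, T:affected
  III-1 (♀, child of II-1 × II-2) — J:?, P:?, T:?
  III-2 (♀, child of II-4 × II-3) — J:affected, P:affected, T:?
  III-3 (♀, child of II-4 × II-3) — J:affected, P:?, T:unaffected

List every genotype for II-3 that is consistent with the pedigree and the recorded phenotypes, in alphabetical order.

II-3 ∈ {JJ PP Tt, JJ Pp Tt, JJ pp Tt, Jj PP Tt, Jj Pp Tt, Jj pp Tt, jj PP Tt, jj Pp Tt, jj pp Tt}

J/I-1 ? ·: jj|Jj|JJ
J/I-2 aff ·: Jj|JJ
J/II-1 ? I-1×I-2: jj|Jj|JJ
J/II-2 aff ·: Jj|JJ
J/II-3 ? I-1×I-2: jj|Jj|JJ
J/II-4 ? ·: jj|Jj|JJ
J/III-1 ? II-1×II-2: jj|Jj|JJ
J/III-2 aff II-4×II-3: Jj|JJ
J/III-3 aff II-4×II-3: Jj|JJ
⇒ J over [I-1,I-2,II-1,II-2,II-3,II-4,III-1,III-2,III-3]: 578 consistent
P/I-1 ? ·: pp|Pp|PP
P/I-2 ? ·: pp|Pp|PP
P/II-1 ? I-1×I-2: pp|Pp|PP
P/II-2 aff ·: Pp|PP
P/II-3 ? I-1×I-2: pp|Pp|PP
P/II-4 aff ·: Pp|PP
P/III-1 ? II-1×II-2: pp|Pp|PP
P/III-2 aff II-4×II-3: Pp|PP
P/III-3 ? II-4×II-3: pp|Pp|PP
⇒ P over [I-1,I-2,II-1,II-2,II-3,II-4,III-1,III-2,III-3]: 770 consistent
T/I-1 ? ·: tt|Tt|TT
T/I-2 aff ·: Tt|TT
T/II-1 aff I-1×I-2: Tt|TT
T/II-2 ? ·: tt|Tt|TT
T/II-3 aff I-1×I-2: Tt
T/II-4 aff ·: Tt
T/III-1 ? II-1×II-2: tt|Tt|TT
T/III-2 ? II-4×II-3: tt|Tt|TT
T/III-3 un II-4×II-3: tt
⇒ T over [I-1,I-2,II-1,II-2,II-3,II-4,III-1,III-2,III-3]: 141 consistent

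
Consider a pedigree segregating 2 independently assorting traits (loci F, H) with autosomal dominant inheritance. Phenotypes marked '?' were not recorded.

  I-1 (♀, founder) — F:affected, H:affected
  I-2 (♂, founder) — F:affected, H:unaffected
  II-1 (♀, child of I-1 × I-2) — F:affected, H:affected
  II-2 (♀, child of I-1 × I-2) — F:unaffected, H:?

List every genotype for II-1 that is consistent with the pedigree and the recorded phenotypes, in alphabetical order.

F/I-1 aff ·: Ff
F/I-2 aff ·: Ff
F/II-1 aff I-1×I-2: Ff|FF
F/II-2 un I-1×I-2: ff
⇒ F over [I-1,I-2,II-1,II-2]: 2 consistent
H/I-1 aff ·: Hh|HH
H/I-2 un ·: hh
H/II-1 aff I-1×I-2: Hh
H/II-2 ? I-1×I-2: hh|Hh
⇒ H over [I-1,I-2,II-1,II-2]: 3 consistent

II-1 ∈ {FF Hh, Ff Hh}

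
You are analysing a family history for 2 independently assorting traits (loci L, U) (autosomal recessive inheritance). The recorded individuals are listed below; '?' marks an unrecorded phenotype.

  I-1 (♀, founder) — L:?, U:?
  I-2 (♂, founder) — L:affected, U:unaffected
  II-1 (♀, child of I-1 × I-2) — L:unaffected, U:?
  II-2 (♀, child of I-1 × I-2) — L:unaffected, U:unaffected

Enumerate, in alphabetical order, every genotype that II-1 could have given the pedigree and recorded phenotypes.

L/I-1 ? ·: LL|Ll
L/I-2 aff ·: ll
L/II-1 un I-1×I-2: Ll
L/II-2 un I-1×I-2: Ll
⇒ L over [I-1,I-2,II-1,II-2]: 2 consistent
U/I-1 ? ·: UU|Uu|uu
U/I-2 un ·: UU|Uu
U/II-1 ? I-1×I-2: UU|Uu|uu
U/II-2 un I-1×I-2: UU|Uu
⇒ U over [I-1,I-2,II-1,II-2]: 18 consistent

II-1 ∈ {Ll UU, Ll Uu, Ll uu}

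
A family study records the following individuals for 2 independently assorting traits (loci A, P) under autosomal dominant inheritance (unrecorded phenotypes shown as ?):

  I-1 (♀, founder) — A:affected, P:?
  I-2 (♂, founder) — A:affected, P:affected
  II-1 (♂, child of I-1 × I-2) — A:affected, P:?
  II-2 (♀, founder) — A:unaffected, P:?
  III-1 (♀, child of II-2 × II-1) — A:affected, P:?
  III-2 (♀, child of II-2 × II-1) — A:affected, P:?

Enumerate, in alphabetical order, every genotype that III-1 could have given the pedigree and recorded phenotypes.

A/I-1 aff ·: Aa|AA
A/I-2 aff ·: Aa|AA
A/II-1 aff I-1×I-2: Aa|AA
A/II-2 un ·: aa
A/III-1 aff II-2×II-1: Aa
A/III-2 aff II-2×II-1: Aa
⇒ A over [I-1,I-2,II-1,II-2,III-1,III-2]: 7 consistent
P/I-1 ? ·: pp|Pp|PP
P/I-2 aff ·: Pp|PP
P/II-1 ? I-1×I-2: pp|Pp|PP
P/II-2 ? ·: pp|Pp|PP
P/III-1 ? II-2×II-1: pp|Pp|PP
P/III-2 ? II-2×II-1: pp|Pp|PP
⇒ P over [I-1,I-2,II-1,II-2,III-1,III-2]: 121 consistent

III-1 ∈ {Aa PP, Aa Pp, Aa pp}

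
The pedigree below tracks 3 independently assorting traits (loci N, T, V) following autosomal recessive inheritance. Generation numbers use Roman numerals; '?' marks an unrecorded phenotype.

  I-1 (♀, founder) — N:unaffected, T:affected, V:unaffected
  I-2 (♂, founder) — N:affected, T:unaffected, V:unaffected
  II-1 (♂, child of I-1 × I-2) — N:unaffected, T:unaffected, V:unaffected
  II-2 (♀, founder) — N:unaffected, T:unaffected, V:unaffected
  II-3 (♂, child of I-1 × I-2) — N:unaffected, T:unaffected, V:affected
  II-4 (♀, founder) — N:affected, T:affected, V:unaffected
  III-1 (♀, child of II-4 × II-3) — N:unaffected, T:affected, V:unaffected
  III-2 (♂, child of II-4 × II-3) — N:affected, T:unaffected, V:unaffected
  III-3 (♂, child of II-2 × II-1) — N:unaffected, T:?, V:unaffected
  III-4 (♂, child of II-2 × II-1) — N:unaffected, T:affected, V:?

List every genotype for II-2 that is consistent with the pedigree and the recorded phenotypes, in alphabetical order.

N/I-1 un ·: NN|Nn
N/I-2 aff ·: nn
N/II-1 un I-1×I-2: Nn
N/II-2 un ·: NN|Nn
N/II-3 un I-1×I-2: Nn
N/II-4 aff ·: nn
N/III-1 un II-4×II-3: Nn
N/III-2 aff II-4×II-3: nn
N/III-3 un II-2×II-1: NN|Nn
N/III-4 un II-2×II-1: NN|Nn
⇒ N over [I-1,I-2,II-1,II-2,II-3,II-4,III-1,III-2,III-3,III-4]: 16 consistent
T/I-1 aff ·: tt
T/I-2 un ·: TT|Tt
T/II-1 un I-1×I-2: Tt
T/II-2 un ·: Tt
T/II-3 un I-1×I-2: Tt
T/II-4 aff ·: tt
T/III-1 aff II-4×II-3: tt
T/III-2 un II-4×II-3: Tt
T/III-3 ? II-2×II-1: TT|Tt|tt
T/III-4 aff II-2×II-1: tt
⇒ T over [I-1,I-2,II-1,II-2,II-3,II-4,III-1,III-2,III-3,III-4]: 6 consistent
V/I-1 un ·: Vv
V/I-2 un ·: Vv
V/II-1 un I-1×I-2: VV|Vv
V/II-2 un ·: VV|Vv
V/II-3 aff I-1×I-2: vv
V/II-4 un ·: VV|Vv
V/III-1 un II-4×II-3: Vv
V/III-2 un II-4×II-3: Vv
V/III-3 un II-2×II-1: VV|Vv
V/III-4 ? II-2×II-1: VV|Vv|vv
⇒ V over [I-1,I-2,II-1,II-2,II-3,II-4,III-1,III-2,III-3,III-4]: 30 consistent

II-2 ∈ {NN Tt VV, NN Tt Vv, Nn Tt VV, Nn Tt Vv}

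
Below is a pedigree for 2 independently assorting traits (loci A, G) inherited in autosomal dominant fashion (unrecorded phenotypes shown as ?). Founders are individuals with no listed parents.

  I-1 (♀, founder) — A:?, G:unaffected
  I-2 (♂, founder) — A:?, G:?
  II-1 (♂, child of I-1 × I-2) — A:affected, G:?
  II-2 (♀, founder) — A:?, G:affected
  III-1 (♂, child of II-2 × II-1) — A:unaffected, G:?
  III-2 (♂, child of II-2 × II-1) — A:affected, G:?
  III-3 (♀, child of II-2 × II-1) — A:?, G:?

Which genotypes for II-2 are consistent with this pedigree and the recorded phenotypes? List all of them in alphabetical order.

A/I-1 ? ·: aa|Aa|AA
A/I-2 ? ·: aa|Aa|AA
A/II-1 aff I-1×I-2: Aa
A/II-2 ? ·: aa|Aa
A/III-1 un II-2×II-1: aa
A/III-2 aff II-2×II-1: Aa|AA
A/III-3 ? II-2×II-1: aa|Aa|AA
⇒ A over [I-1,I-2,II-1,II-2,III-1,III-2,III-3]: 56 consistent
G/I-1 un ·: gg
G/I-2 ? ·: gg|Gg|GG
G/II-1 ? I-1×I-2: gg|Gg
G/II-2 aff ·: Gg|GG
G/III-1 ? II-2×II-1: gg|Gg|GG
G/III-2 ? II-2×II-1: gg|Gg|GG
G/III-3 ? II-2×II-1: gg|Gg|GG
⇒ G over [I-1,I-2,II-1,II-2,III-1,III-2,III-3]: 88 consistent

II-2 ∈ {Aa GG, Aa Gg, aa GG, aa Gg}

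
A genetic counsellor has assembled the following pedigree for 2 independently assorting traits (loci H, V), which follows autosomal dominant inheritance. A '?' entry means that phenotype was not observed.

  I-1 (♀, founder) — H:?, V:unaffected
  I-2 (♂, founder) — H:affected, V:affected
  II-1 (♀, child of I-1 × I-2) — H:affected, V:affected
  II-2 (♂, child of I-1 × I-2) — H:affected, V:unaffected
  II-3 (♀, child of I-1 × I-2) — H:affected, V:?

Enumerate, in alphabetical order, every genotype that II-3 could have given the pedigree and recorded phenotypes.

H/I-1 ? ·: hh|Hh|HH
H/I-2 aff ·: Hh|HH
H/II-1 aff I-1×I-2: Hh|HH
H/II-2 aff I-1×I-2: Hh|HH
H/II-3 aff I-1×I-2: Hh|HH
⇒ H over [I-1,I-2,II-1,II-2,II-3]: 27 consistent
V/I-1 un ·: vv
V/I-2 aff ·: Vv
V/II-1 aff I-1×I-2: Vv
V/II-2 un I-1×I-2: vv
V/II-3 ? I-1×I-2: vv|Vv
⇒ V over [I-1,I-2,II-1,II-2,II-3]: 2 consistent

II-3 ∈ {HH Vv, HH vv, Hh Vv, Hh vv}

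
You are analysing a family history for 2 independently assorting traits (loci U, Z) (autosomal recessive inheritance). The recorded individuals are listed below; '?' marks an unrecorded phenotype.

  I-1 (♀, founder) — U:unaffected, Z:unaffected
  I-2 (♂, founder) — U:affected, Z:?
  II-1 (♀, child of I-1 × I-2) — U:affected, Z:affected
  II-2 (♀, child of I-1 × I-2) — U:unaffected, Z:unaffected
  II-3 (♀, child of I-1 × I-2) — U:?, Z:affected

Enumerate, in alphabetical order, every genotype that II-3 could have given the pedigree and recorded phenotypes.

II-3 ∈ {Uu zz, uu zz}

U/I-1 un ·: Uu
U/I-2 aff ·: uu
U/II-1 aff I-1×I-2: uu
U/II-2 un I-1×I-2: Uu
U/II-3 ? I-1×I-2: Uu|uu
⇒ U over [I-1,I-2,II-1,II-2,II-3]: 2 consistent
Z/I-1 un ·: Zz
Z/I-2 ? ·: Zz|zz
Z/II-1 aff I-1×I-2: zz
Z/II-2 un I-1×I-2: ZZ|Zz
Z/II-3 aff I-1×I-2: zz
⇒ Z over [I-1,I-2,II-1,II-2,II-3]: 3 consistent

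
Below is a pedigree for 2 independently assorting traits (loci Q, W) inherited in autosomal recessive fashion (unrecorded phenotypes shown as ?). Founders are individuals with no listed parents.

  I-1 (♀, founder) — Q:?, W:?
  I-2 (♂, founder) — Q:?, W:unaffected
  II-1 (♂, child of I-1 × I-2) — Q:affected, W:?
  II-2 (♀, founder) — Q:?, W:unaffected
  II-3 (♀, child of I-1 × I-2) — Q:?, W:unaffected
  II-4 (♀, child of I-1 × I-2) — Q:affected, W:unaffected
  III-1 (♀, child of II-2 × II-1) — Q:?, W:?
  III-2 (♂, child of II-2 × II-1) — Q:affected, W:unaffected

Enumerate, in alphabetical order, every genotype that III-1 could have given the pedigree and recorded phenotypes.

Q/I-1 ? ·: Qq|qq
Q/I-2 ? ·: Qq|qq
Q/II-1 aff I-1×I-2: qq
Q/II-2 ? ·: Qq|qq
Q/II-3 ? I-1×I-2: QQ|Qq|qq
Q/II-4 aff I-1×I-2: qq
Q/III-1 ? II-2×II-1: Qq|qq
Q/III-2 aff II-2×II-1: qq
⇒ Q over [I-1,I-2,II-1,II-2,II-3,II-4,III-1,III-2]: 24 consistent
W/I-1 ? ·: WW|Ww|ww
W/I-2 un ·: WW|Ww
W/II-1 ? I-1×I-2: WW|Ww|ww
W/II-2 un ·: WW|Ww
W/II-3 un I-1×I-2: WW|Ww
W/II-4 un I-1×I-2: WW|Ww
W/III-1 ? II-2×II-1: WW|Ww|ww
W/III-2 un II-2×II-1: WW|Ww
⇒ W over [I-1,I-2,II-1,II-2,II-3,II-4,III-1,III-2]: 220 consistent

III-1 ∈ {Qq WW, Qq Ww, Qq ww, qq WW, qq Ww, qq ww}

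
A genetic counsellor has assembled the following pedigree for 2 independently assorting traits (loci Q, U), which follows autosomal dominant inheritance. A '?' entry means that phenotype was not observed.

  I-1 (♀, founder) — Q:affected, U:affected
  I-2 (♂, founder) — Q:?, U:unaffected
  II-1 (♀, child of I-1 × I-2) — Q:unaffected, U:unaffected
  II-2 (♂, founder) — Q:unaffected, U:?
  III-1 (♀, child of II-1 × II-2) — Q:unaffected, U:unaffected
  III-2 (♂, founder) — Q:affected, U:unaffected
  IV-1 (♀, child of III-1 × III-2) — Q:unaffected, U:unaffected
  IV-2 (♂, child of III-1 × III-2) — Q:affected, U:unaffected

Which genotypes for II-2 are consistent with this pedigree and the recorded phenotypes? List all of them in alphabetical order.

Q/I-1 aff ·: Qq
Q/I-2 ? ·: qq|Qq
Q/II-1 un I-1×I-2: qq
Q/II-2 un ·: qq
Q/III-1 un II-1×II-2: qq
Q/III-2 aff ·: Qq
Q/IV-1 un III-1×III-2: qq
Q/IV-2 aff III-1×III-2: Qq
⇒ Q over [I-1,I-2,II-1,II-2,III-1,III-2,IV-1,IV-2]: 2 consistent
U/I-1 aff ·: Uu
U/I-2 un ·: uu
U/II-1 un I-1×I-2: uu
U/II-2 ? ·: uu|Uu
U/III-1 un II-1×II-2: uu
U/III-2 un ·: uu
U/IV-1 un III-1×III-2: uu
U/IV-2 un III-1×III-2: uu
⇒ U over [I-1,I-2,II-1,II-2,III-1,III-2,IV-1,IV-2]: 2 consistent

II-2 ∈ {qq Uu, qq uu}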